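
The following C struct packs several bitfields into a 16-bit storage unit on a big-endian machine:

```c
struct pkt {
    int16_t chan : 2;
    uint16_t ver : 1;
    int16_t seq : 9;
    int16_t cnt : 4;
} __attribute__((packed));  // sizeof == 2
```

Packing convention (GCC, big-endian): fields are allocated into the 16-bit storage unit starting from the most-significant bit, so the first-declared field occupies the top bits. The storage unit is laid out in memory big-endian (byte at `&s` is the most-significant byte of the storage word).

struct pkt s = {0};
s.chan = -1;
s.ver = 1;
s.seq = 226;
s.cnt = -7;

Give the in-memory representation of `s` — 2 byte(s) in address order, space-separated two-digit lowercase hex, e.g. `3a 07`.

chan (2b) val=-1 bits=0x3 at bit 14: 0xc000
ver (1b) val=1 bits=0x1 at bit 13: 0xe000
seq (9b) val=226 bits=0xe2 at bit 4: 0xee20
cnt (4b) val=-7 bits=0x9 at bit 0: 0xee29
word = 0xee29 → big-endian bytes:
  [0]=0xee  [1]=0x29

ee 29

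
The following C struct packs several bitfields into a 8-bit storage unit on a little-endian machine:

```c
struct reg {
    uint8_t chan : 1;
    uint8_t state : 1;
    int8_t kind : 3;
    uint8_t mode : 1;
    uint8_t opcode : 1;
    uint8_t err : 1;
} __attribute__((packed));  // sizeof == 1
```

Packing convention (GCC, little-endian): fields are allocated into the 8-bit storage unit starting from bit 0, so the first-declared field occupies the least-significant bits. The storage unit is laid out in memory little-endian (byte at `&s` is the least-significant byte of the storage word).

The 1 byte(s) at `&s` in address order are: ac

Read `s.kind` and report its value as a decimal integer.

3

[0]=0xac (little-endian) → word 0xac
chan [0+:1] = (word>>0) & 0x1 = 0
state [1+:1] = (word>>1) & 0x1 = 0
kind [2+:3] = (word>>2) & 0x7 = 3  ←
mode [5+:1] = (word>>5) & 0x1 = 1
opcode [6+:1] = (word>>6) & 0x1 = 0
err [7+:1] = (word>>7) & 0x1 = 1
kind signed 3b, MSB=0: value = 3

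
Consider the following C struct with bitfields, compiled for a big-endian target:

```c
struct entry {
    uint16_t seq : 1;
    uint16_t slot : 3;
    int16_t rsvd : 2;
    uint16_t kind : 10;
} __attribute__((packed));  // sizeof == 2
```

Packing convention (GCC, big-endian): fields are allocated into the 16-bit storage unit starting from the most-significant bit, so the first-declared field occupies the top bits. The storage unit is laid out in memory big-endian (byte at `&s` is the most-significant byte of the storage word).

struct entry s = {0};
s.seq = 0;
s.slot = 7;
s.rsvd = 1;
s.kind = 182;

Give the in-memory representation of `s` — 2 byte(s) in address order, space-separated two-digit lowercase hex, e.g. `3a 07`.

74 b6

seq:1 = 0 → 0x0 << 15 → word 0x0000
slot:3 = 7 → 0x7 << 12 → word 0x7000
rsvd:2 = 1 → 0x1 << 10 → word 0x7400
kind:10 = 182 → 0xb6 << 0 → word 0x74b6
word = 0x74b6 → big-endian bytes:
  [0]=0x74  [1]=0xb6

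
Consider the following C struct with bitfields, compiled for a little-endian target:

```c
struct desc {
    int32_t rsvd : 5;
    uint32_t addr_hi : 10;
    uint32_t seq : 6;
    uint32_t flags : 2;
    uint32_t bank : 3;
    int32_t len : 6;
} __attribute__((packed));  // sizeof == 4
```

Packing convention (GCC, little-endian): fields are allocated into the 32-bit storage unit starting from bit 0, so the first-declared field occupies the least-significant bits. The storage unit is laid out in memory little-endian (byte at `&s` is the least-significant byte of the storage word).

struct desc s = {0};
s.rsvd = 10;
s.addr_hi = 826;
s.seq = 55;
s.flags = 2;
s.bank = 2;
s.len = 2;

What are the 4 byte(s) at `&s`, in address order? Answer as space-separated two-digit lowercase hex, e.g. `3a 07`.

4a e7 5b 09

rsvd (5b) val=10 bits=0xa at bit 0: 0x0000000a
addr_hi (10b) val=826 bits=0x33a at bit 5: 0x0000674a
seq (6b) val=55 bits=0x37 at bit 15: 0x001be74a
flags (2b) val=2 bits=0x2 at bit 21: 0x005be74a
bank (3b) val=2 bits=0x2 at bit 23: 0x015be74a
len (6b) val=2 bits=0x2 at bit 26: 0x095be74a
word = 0x095be74a → little-endian bytes:
  [0]=0x4a  [1]=0xe7  [2]=0x5b  [3]=0x09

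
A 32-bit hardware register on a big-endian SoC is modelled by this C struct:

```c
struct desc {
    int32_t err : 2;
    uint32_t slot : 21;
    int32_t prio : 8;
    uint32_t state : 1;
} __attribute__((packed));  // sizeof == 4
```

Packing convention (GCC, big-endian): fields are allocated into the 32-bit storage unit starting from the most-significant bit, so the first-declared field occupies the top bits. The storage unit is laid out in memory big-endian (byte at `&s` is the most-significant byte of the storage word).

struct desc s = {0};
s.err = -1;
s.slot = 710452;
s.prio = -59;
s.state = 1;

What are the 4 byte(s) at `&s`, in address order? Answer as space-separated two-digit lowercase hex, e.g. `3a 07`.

[30+:2] err=-1 & 0x3 = 0x3; word=0xc0000000
[9+:21] slot=710452 & 0x1fffff = 0xad734; word=0xd5ae6800
[1+:8] prio=-59 & 0xff = 0xc5; word=0xd5ae698a
[0+:1] state=1 & 0x1 = 0x1; word=0xd5ae698b
word = 0xd5ae698b → big-endian bytes:
  [0]=0xd5  [1]=0xae  [2]=0x69  [3]=0x8b

d5 ae 69 8b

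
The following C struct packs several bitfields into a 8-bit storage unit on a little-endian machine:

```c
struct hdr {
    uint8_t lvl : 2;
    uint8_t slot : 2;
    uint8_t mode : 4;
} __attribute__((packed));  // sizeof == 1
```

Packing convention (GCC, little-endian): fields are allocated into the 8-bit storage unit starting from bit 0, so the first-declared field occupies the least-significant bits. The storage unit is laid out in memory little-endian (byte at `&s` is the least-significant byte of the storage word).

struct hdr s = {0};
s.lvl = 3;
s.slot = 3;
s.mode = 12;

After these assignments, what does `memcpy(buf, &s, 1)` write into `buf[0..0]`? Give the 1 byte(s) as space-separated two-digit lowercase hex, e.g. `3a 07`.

lvl:2 = 3 → 0x3 << 0 → word 0x03
slot:2 = 3 → 0x3 << 2 → word 0x0f
mode:4 = 12 → 0xc << 4 → word 0xcf
word = 0xcf → little-endian bytes:
  [0]=0xcf

cf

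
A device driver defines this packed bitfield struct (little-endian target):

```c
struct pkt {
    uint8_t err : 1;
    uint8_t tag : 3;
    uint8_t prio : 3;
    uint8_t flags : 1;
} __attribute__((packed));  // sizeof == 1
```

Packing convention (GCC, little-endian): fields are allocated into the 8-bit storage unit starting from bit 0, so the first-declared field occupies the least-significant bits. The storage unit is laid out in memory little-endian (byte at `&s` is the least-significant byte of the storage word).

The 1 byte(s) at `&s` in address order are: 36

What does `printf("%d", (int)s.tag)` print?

3

[0]=0x36 (little-endian) → word 0x36
err [0+:1] = (word>>0) & 0x1 = 0
tag [1+:3] = (word>>1) & 0x7 = 3  ←
prio [4+:3] = (word>>4) & 0x7 = 3
flags [7+:1] = (word>>7) & 0x1 = 0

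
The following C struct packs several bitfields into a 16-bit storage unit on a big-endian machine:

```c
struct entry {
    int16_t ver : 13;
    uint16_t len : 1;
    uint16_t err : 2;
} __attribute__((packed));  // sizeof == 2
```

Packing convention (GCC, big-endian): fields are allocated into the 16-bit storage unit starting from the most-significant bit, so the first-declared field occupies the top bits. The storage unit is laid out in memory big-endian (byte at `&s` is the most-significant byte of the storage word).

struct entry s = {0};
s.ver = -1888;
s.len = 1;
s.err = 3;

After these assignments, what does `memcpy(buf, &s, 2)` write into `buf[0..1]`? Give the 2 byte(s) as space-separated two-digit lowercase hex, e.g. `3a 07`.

ver (13b) val=-1888 bits=0x18a0 at bit 3: 0xc500
len (1b) val=1 bits=0x1 at bit 2: 0xc504
err (2b) val=3 bits=0x3 at bit 0: 0xc507
word = 0xc507 → big-endian bytes:
  [0]=0xc5  [1]=0x07

c5 07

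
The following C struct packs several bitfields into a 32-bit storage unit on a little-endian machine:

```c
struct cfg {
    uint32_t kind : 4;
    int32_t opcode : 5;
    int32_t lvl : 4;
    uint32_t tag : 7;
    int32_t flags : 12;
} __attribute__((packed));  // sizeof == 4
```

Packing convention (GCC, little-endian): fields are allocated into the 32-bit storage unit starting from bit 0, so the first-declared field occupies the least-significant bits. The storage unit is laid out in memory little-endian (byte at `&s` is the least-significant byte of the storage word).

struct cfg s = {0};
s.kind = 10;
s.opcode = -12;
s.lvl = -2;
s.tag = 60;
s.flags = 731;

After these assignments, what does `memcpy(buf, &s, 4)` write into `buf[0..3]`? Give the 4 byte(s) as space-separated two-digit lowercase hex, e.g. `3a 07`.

4a 9d b7 2d

[0+:4] kind=10 & 0xf = 0xa; word=0x0000000a
[4+:5] opcode=-12 & 0x1f = 0x14; word=0x0000014a
[9+:4] lvl=-2 & 0xf = 0xe; word=0x00001d4a
[13+:7] tag=60 & 0x7f = 0x3c; word=0x00079d4a
[20+:12] flags=731 & 0xfff = 0x2db; word=0x2db79d4a
word = 0x2db79d4a → little-endian bytes:
  [0]=0x4a  [1]=0x9d  [2]=0xb7  [3]=0x2d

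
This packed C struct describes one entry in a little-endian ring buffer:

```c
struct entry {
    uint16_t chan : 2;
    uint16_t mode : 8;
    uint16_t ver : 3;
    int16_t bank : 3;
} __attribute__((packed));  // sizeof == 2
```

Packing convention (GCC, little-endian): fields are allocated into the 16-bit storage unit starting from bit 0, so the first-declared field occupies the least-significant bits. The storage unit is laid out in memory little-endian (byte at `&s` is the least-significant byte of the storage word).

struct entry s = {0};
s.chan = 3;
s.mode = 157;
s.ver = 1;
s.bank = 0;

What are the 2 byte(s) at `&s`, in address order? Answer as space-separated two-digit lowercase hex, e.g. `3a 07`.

chan:2 = 3 → 0x3 << 0 → word 0x0003
mode:8 = 157 → 0x9d << 2 → word 0x0277
ver:3 = 1 → 0x1 << 10 → word 0x0677
bank:3 = 0 → 0x0 << 13 → word 0x0677
word = 0x0677 → little-endian bytes:
  [0]=0x77  [1]=0x06

77 06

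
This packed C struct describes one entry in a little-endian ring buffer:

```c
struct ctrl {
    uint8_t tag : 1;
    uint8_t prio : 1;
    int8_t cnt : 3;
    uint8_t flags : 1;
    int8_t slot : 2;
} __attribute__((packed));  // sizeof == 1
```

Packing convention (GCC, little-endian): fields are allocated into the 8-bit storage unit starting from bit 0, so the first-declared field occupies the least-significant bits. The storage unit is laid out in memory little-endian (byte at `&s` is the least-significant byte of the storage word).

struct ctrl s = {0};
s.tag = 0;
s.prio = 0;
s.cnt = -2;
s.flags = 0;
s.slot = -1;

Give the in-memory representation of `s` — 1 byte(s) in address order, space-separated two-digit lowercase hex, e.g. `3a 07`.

tag:1 = 0 → 0x0 << 0 → word 0x00
prio:1 = 0 → 0x0 << 1 → word 0x00
cnt:3 = -2 → 0x6 << 2 → word 0x18
flags:1 = 0 → 0x0 << 5 → word 0x18
slot:2 = -1 → 0x3 << 6 → word 0xd8
word = 0xd8 → little-endian bytes:
  [0]=0xd8

d8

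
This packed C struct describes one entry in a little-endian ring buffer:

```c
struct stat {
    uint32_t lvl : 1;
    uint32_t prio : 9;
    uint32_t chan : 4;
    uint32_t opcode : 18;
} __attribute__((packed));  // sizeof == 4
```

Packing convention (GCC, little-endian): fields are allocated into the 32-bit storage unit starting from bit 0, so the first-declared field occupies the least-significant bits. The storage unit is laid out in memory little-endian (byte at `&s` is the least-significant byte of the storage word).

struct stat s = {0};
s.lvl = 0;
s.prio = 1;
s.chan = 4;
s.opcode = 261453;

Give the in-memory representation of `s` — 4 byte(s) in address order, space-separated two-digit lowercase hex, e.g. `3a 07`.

02 50 53 ff

lvl (1b) val=0 bits=0x0 at bit 0: 0x00000000
prio (9b) val=1 bits=0x1 at bit 1: 0x00000002
chan (4b) val=4 bits=0x4 at bit 10: 0x00001002
opcode (18b) val=261453 bits=0x3fd4d at bit 14: 0xff535002
word = 0xff535002 → little-endian bytes:
  [0]=0x02  [1]=0x50  [2]=0x53  [3]=0xff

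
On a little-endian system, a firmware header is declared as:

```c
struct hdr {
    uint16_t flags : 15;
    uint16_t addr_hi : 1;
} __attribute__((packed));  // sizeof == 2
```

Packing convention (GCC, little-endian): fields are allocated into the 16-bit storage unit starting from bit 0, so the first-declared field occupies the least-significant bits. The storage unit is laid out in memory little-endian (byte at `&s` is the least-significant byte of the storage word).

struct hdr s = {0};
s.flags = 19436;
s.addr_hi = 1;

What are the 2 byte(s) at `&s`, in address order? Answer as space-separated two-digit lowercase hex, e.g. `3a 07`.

flags (15b) val=19436 bits=0x4bec at bit 0: 0x4bec
addr_hi (1b) val=1 bits=0x1 at bit 15: 0xcbec
word = 0xcbec → little-endian bytes:
  [0]=0xec  [1]=0xcb

ec cb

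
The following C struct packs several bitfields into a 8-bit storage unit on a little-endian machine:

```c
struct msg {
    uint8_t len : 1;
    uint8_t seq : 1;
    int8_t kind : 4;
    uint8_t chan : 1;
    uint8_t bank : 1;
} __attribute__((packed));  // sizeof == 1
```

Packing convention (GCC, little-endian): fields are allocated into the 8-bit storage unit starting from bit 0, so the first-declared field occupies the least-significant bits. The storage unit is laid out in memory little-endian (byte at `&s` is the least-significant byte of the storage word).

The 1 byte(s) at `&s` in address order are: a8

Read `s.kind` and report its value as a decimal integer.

-6

[0]=0xa8 (little-endian) → word 0xa8
len:1 @ bit 0 → (0xa8>>0)&0x1 = 0x0
seq:1 @ bit 1 → (0xa8>>1)&0x1 = 0x0
kind:4 @ bit 2 → (0xa8>>2)&0xf = 0xa  ←
chan:1 @ bit 6 → (0xa8>>6)&0x1 = 0x0
bank:1 @ bit 7 → (0xa8>>7)&0x1 = 0x1
kind signed 4b, MSB=1: 10 - 16 = -6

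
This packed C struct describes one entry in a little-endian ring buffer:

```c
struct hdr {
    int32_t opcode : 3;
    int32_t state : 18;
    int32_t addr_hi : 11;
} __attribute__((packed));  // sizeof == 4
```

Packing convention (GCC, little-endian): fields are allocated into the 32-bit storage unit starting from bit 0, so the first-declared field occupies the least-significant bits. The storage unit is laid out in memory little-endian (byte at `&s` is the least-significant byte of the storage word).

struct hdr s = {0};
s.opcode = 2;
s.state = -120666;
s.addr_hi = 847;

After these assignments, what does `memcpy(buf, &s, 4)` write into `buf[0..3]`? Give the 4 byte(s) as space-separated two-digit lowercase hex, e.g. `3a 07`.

32 45 f1 69

opcode:3 = 2 → 0x2 << 0 → word 0x00000002
state:18 = -120666 → 0x228a6 << 3 → word 0x00114532
addr_hi:11 = 847 → 0x34f << 21 → word 0x69f14532
word = 0x69f14532 → little-endian bytes:
  [0]=0x32  [1]=0x45  [2]=0xf1  [3]=0x69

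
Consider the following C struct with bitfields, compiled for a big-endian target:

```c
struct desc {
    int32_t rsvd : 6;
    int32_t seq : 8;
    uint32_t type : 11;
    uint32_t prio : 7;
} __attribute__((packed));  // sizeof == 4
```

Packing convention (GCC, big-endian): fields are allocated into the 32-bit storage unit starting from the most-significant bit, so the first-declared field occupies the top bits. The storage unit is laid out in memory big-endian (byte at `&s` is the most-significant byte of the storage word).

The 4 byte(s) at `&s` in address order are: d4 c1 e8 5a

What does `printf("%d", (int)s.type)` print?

[0]=0xd4 [1]=0xc1 [2]=0xe8 [3]=0x5a (big-endian) → word 0xd4c1e85a
rsvd [26+:6] = (word>>26) & 0x3f = 53
seq [18+:8] = (word>>18) & 0xff = 48
type [7+:11] = (word>>7) & 0x7ff = 976  ←
prio [0+:7] = (word>>0) & 0x7f = 90

976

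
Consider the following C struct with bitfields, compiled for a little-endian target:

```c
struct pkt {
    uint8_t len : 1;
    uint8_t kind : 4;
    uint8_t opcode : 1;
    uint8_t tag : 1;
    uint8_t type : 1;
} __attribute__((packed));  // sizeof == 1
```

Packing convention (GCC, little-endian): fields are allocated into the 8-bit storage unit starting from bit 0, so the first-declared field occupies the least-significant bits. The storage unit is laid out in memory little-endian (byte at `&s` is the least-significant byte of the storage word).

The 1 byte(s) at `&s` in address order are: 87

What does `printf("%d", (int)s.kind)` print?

3

[0]=0x87 (little-endian) → word 0x87
len:1 @ bit 0 → (0x87>>0)&0x1 = 0x1
kind:4 @ bit 1 → (0x87>>1)&0xf = 0x3  ←
opcode:1 @ bit 5 → (0x87>>5)&0x1 = 0x0
tag:1 @ bit 6 → (0x87>>6)&0x1 = 0x0
type:1 @ bit 7 → (0x87>>7)&0x1 = 0x1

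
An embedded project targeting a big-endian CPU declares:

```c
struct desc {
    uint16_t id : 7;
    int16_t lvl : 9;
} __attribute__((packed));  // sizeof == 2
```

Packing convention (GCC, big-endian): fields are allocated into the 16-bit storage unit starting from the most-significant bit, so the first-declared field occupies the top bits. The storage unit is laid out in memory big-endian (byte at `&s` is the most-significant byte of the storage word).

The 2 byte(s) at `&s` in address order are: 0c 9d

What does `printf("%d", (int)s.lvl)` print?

[0]=0x0c [1]=0x9d (big-endian) → word 0x0c9d
id:7 @ bit 9 → (0x0c9d>>9)&0x7f = 0x6
lvl:9 @ bit 0 → (0x0c9d>>0)&0x1ff = 0x9d  ←
lvl signed 9b, MSB=0: value = 157

157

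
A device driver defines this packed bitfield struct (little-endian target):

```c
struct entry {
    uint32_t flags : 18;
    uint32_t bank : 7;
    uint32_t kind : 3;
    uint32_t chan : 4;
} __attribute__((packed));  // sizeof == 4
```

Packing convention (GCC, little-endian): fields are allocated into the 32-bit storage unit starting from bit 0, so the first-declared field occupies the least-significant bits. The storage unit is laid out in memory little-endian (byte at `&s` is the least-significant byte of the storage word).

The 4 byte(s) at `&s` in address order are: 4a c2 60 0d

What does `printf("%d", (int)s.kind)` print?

[0]=0x4a [1]=0xc2 [2]=0x60 [3]=0x0d (little-endian) → word 0x0d60c24a
flags:18 @ bit 0 → (0x0d60c24a>>0)&0x3ffff = 0xc24a
bank:7 @ bit 18 → (0x0d60c24a>>18)&0x7f = 0x58
kind:3 @ bit 25 → (0x0d60c24a>>25)&0x7 = 0x6  ←
chan:4 @ bit 28 → (0x0d60c24a>>28)&0xf = 0x0

6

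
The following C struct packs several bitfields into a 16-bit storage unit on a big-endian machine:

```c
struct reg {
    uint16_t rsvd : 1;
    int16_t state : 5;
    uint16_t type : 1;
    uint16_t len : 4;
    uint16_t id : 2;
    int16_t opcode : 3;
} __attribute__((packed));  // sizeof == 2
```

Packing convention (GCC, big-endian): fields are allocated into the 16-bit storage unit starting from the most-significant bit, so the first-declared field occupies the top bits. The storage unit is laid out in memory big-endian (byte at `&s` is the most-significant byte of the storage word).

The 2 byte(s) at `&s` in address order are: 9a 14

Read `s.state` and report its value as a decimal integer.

[0]=0x9a [1]=0x14 (big-endian) → word 0x9a14
rsvd [15+:1] = (word>>15) & 0x1 = 1
state [10+:5] = (word>>10) & 0x1f = 6  ←
type [9+:1] = (word>>9) & 0x1 = 1
len [5+:4] = (word>>5) & 0xf = 0
id [3+:2] = (word>>3) & 0x3 = 2
opcode [0+:3] = (word>>0) & 0x7 = 4
state signed 5b, MSB=0: value = 6

6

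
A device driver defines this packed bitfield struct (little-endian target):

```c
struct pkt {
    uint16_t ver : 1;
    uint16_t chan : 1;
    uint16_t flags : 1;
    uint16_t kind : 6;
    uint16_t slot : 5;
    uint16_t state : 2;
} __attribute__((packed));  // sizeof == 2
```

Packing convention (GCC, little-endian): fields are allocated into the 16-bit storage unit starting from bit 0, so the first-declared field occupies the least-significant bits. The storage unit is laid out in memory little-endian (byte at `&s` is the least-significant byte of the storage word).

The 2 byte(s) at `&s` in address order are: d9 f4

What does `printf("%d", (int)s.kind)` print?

[0]=0xd9 [1]=0xf4 (little-endian) → word 0xf4d9
ver:1 @ bit 0 → (0xf4d9>>0)&0x1 = 0x1
chan:1 @ bit 1 → (0xf4d9>>1)&0x1 = 0x0
flags:1 @ bit 2 → (0xf4d9>>2)&0x1 = 0x0
kind:6 @ bit 3 → (0xf4d9>>3)&0x3f = 0x1b  ←
slot:5 @ bit 9 → (0xf4d9>>9)&0x1f = 0x1a
state:2 @ bit 14 → (0xf4d9>>14)&0x3 = 0x3

27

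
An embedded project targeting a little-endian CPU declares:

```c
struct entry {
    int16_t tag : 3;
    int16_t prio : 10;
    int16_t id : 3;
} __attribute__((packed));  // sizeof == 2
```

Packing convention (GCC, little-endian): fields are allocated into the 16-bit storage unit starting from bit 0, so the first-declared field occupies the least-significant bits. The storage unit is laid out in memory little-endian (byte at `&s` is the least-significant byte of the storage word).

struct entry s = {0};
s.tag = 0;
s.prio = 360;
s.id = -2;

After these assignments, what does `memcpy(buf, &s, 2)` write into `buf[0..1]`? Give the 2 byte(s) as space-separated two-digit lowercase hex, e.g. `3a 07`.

tag (3b) val=0 bits=0x0 at bit 0: 0x0000
prio (10b) val=360 bits=0x168 at bit 3: 0x0b40
id (3b) val=-2 bits=0x6 at bit 13: 0xcb40
word = 0xcb40 → little-endian bytes:
  [0]=0x40  [1]=0xcb

40 cb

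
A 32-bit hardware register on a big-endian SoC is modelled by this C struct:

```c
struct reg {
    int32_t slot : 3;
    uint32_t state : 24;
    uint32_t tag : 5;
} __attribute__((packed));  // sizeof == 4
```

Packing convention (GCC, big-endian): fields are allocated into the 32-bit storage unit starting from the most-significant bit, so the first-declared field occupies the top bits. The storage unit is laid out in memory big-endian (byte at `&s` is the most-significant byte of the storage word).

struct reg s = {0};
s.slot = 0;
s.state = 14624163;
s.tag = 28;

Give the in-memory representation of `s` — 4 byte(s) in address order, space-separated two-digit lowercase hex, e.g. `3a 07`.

1b e4 b4 7c

slot:3 = 0 → 0x0 << 29 → word 0x00000000
state:24 = 14624163 → 0xdf25a3 << 5 → word 0x1be4b460
tag:5 = 28 → 0x1c << 0 → word 0x1be4b47c
word = 0x1be4b47c → big-endian bytes:
  [0]=0x1b  [1]=0xe4  [2]=0xb4  [3]=0x7c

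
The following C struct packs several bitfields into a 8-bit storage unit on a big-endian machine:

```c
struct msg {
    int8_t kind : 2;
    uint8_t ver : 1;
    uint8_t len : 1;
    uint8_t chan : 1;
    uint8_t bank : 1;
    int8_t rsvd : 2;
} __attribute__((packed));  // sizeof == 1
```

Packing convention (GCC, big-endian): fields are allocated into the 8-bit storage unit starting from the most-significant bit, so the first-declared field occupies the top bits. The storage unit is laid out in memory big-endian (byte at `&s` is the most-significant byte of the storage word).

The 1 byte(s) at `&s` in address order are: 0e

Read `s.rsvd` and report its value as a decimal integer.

-2

[0]=0x0e (big-endian) → word 0x0e
kind:2 @ bit 6 → (0x0e>>6)&0x3 = 0x0
ver:1 @ bit 5 → (0x0e>>5)&0x1 = 0x0
len:1 @ bit 4 → (0x0e>>4)&0x1 = 0x0
chan:1 @ bit 3 → (0x0e>>3)&0x1 = 0x1
bank:1 @ bit 2 → (0x0e>>2)&0x1 = 0x1
rsvd:2 @ bit 0 → (0x0e>>0)&0x3 = 0x2  ←
rsvd signed 2b, MSB=1: 2 - 4 = -2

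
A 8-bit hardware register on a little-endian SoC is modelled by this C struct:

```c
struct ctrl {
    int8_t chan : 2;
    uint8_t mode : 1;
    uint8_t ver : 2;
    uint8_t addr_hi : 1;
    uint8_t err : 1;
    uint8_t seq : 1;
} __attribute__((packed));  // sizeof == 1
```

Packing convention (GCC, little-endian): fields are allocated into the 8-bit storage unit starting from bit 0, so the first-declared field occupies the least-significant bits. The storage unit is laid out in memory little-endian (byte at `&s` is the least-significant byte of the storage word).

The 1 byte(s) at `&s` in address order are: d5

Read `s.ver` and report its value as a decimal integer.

2

[0]=0xd5 (little-endian) → word 0xd5
chan:2 @ bit 0 → (0xd5>>0)&0x3 = 0x1
mode:1 @ bit 2 → (0xd5>>2)&0x1 = 0x1
ver:2 @ bit 3 → (0xd5>>3)&0x3 = 0x2  ←
addr_hi:1 @ bit 5 → (0xd5>>5)&0x1 = 0x0
err:1 @ bit 6 → (0xd5>>6)&0x1 = 0x1
seq:1 @ bit 7 → (0xd5>>7)&0x1 = 0x1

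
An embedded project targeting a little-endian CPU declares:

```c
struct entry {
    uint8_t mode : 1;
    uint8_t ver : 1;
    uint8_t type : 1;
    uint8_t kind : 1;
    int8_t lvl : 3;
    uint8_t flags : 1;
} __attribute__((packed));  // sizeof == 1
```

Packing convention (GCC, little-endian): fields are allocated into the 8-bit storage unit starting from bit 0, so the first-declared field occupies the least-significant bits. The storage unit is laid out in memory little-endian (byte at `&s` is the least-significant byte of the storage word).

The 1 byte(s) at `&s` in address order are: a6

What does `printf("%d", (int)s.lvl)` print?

2

[0]=0xa6 (little-endian) → word 0xa6
mode:1 @ bit 0 → (0xa6>>0)&0x1 = 0x0
ver:1 @ bit 1 → (0xa6>>1)&0x1 = 0x1
type:1 @ bit 2 → (0xa6>>2)&0x1 = 0x1
kind:1 @ bit 3 → (0xa6>>3)&0x1 = 0x0
lvl:3 @ bit 4 → (0xa6>>4)&0x7 = 0x2  ←
flags:1 @ bit 7 → (0xa6>>7)&0x1 = 0x1
lvl signed 3b, MSB=0: value = 2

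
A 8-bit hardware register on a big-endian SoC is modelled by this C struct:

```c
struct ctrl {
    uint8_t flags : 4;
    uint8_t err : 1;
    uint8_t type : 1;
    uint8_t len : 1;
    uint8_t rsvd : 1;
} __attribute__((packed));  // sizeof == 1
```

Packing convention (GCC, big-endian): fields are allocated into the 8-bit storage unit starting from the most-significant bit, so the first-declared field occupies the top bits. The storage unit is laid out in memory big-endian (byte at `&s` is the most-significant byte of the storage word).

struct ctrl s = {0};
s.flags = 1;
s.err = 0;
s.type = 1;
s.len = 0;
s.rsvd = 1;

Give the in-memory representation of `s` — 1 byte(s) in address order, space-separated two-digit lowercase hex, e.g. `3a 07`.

15

flags (4b) val=1 bits=0x1 at bit 4: 0x10
err (1b) val=0 bits=0x0 at bit 3: 0x10
type (1b) val=1 bits=0x1 at bit 2: 0x14
len (1b) val=0 bits=0x0 at bit 1: 0x14
rsvd (1b) val=1 bits=0x1 at bit 0: 0x15
word = 0x15 → big-endian bytes:
  [0]=0x15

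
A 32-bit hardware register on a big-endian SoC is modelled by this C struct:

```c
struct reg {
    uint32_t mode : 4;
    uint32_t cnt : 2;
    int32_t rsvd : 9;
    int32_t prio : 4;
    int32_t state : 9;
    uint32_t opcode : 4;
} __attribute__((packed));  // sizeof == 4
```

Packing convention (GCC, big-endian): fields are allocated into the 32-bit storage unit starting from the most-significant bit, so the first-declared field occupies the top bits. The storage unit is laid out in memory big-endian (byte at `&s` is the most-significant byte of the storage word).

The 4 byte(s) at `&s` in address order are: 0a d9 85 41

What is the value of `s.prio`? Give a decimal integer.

-4

[0]=0x0a [1]=0xd9 [2]=0x85 [3]=0x41 (big-endian) → word 0x0ad98541
mode:4 @ bit 28 → (0x0ad98541>>28)&0xf = 0x0
cnt:2 @ bit 26 → (0x0ad98541>>26)&0x3 = 0x2
rsvd:9 @ bit 17 → (0x0ad98541>>17)&0x1ff = 0x16c
prio:4 @ bit 13 → (0x0ad98541>>13)&0xf = 0xc  ←
state:9 @ bit 4 → (0x0ad98541>>4)&0x1ff = 0x54
opcode:4 @ bit 0 → (0x0ad98541>>0)&0xf = 0x1
prio signed 4b, MSB=1: 12 - 16 = -4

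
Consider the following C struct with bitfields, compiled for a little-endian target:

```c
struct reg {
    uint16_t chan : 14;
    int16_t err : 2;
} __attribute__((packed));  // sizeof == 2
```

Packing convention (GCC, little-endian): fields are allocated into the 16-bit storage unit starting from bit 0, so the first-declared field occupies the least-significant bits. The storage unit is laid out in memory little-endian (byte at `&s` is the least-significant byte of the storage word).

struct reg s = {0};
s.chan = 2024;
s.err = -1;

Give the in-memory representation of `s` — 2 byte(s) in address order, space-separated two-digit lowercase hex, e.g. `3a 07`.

[0+:14] chan=2024 & 0x3fff = 0x7e8; word=0x07e8
[14+:2] err=-1 & 0x3 = 0x3; word=0xc7e8
word = 0xc7e8 → little-endian bytes:
  [0]=0xe8  [1]=0xc7

e8 c7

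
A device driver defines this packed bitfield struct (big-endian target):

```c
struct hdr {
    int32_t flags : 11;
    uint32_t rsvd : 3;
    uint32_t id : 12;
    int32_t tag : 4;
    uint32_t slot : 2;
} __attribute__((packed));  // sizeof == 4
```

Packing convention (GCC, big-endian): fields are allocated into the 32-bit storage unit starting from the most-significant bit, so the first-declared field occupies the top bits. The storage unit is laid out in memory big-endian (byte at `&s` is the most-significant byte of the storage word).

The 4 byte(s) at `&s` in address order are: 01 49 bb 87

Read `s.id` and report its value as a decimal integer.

[0]=0x01 [1]=0x49 [2]=0xbb [3]=0x87 (big-endian) → word 0x0149bb87
flags [21+:11] = (word>>21) & 0x7ff = 10
rsvd [18+:3] = (word>>18) & 0x7 = 2
id [6+:12] = (word>>6) & 0xfff = 1774  ←
tag [2+:4] = (word>>2) & 0xf = 1
slot [0+:2] = (word>>0) & 0x3 = 3

1774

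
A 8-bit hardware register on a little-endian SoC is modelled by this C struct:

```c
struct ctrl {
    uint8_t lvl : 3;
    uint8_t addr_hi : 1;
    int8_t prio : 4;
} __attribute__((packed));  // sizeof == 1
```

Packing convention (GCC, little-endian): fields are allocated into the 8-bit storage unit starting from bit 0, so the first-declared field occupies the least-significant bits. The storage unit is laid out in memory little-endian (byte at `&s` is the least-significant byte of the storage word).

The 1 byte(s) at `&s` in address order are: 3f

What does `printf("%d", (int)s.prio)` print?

3

[0]=0x3f (little-endian) → word 0x3f
lvl:3 @ bit 0 → (0x3f>>0)&0x7 = 0x7
addr_hi:1 @ bit 3 → (0x3f>>3)&0x1 = 0x1
prio:4 @ bit 4 → (0x3f>>4)&0xf = 0x3  ←
prio signed 4b, MSB=0: value = 3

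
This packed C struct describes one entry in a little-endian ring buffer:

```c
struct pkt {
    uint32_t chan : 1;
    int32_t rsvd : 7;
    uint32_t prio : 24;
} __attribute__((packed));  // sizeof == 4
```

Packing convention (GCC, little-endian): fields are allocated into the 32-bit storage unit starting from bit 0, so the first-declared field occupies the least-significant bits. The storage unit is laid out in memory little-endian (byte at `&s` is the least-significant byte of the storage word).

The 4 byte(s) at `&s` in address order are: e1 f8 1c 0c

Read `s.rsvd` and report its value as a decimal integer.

-16

[0]=0xe1 [1]=0xf8 [2]=0x1c [3]=0x0c (little-endian) → word 0x0c1cf8e1
chan:1 @ bit 0 → (0x0c1cf8e1>>0)&0x1 = 0x1
rsvd:7 @ bit 1 → (0x0c1cf8e1>>1)&0x7f = 0x70  ←
prio:24 @ bit 8 → (0x0c1cf8e1>>8)&0xffffff = 0xc1cf8
rsvd signed 7b, MSB=1: 112 - 128 = -16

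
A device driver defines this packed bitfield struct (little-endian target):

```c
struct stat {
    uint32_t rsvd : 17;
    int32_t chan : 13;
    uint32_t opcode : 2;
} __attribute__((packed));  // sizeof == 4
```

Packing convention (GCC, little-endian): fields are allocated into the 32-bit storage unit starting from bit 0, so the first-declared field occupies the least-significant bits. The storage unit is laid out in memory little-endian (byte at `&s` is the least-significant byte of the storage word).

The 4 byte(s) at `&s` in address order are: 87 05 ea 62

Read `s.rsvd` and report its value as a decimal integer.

[0]=0x87 [1]=0x05 [2]=0xea [3]=0x62 (little-endian) → word 0x62ea0587
rsvd [0+:17] = (word>>0) & 0x1ffff = 1415  ←
chan [17+:13] = (word>>17) & 0x1fff = 4469
opcode [30+:2] = (word>>30) & 0x3 = 1

1415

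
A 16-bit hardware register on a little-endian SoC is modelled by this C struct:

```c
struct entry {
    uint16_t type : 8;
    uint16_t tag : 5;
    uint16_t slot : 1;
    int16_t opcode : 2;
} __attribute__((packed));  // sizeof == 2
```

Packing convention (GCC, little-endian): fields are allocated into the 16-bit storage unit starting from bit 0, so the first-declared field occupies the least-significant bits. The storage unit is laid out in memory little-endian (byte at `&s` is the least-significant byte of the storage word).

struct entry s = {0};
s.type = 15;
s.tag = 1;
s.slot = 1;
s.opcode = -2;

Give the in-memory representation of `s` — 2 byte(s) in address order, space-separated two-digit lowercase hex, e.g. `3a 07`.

0f a1

type (8b) val=15 bits=0xf at bit 0: 0x000f
tag (5b) val=1 bits=0x1 at bit 8: 0x010f
slot (1b) val=1 bits=0x1 at bit 13: 0x210f
opcode (2b) val=-2 bits=0x2 at bit 14: 0xa10f
word = 0xa10f → little-endian bytes:
  [0]=0x0f  [1]=0xa1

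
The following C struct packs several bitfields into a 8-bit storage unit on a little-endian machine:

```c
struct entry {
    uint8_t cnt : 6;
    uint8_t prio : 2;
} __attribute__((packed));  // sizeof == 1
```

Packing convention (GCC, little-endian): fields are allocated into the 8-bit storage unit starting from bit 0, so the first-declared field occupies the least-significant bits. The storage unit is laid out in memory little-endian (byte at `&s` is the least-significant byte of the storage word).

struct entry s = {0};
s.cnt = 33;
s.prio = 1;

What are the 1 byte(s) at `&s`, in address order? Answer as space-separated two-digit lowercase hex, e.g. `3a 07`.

61

cnt (6b) val=33 bits=0x21 at bit 0: 0x21
prio (2b) val=1 bits=0x1 at bit 6: 0x61
word = 0x61 → little-endian bytes:
  [0]=0x61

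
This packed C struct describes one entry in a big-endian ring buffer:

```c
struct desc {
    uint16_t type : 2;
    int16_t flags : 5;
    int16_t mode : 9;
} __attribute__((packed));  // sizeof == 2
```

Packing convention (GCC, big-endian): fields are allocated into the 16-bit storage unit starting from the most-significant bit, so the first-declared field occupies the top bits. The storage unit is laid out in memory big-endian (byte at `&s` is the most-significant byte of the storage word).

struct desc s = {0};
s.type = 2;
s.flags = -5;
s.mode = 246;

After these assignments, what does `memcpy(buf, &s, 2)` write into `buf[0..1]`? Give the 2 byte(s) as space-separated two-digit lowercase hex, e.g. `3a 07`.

b6 f6

type:2 = 2 → 0x2 << 14 → word 0x8000
flags:5 = -5 → 0x1b << 9 → word 0xb600
mode:9 = 246 → 0xf6 << 0 → word 0xb6f6
word = 0xb6f6 → big-endian bytes:
  [0]=0xb6  [1]=0xf6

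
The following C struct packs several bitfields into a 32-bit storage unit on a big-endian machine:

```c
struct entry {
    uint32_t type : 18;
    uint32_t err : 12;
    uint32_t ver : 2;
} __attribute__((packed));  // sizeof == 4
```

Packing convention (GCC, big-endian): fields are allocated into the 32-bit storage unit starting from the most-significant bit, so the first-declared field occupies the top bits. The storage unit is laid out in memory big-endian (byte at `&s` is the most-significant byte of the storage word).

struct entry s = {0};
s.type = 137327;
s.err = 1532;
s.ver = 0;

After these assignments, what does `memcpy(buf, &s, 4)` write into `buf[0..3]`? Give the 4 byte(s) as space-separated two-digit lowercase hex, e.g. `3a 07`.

type (18b) val=137327 bits=0x2186f at bit 14: 0x861bc000
err (12b) val=1532 bits=0x5fc at bit 2: 0x861bd7f0
ver (2b) val=0 bits=0x0 at bit 0: 0x861bd7f0
word = 0x861bd7f0 → big-endian bytes:
  [0]=0x86  [1]=0x1b  [2]=0xd7  [3]=0xf0

86 1b d7 f0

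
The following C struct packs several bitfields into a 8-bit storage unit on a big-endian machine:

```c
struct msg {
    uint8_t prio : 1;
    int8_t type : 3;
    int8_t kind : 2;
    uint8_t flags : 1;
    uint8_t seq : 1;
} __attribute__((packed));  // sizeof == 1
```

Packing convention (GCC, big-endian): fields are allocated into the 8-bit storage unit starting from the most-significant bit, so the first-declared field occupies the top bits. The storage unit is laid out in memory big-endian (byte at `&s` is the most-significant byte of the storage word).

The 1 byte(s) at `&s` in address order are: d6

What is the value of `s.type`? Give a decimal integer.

-3

[0]=0xd6 (big-endian) → word 0xd6
prio:1 @ bit 7 → (0xd6>>7)&0x1 = 0x1
type:3 @ bit 4 → (0xd6>>4)&0x7 = 0x5  ←
kind:2 @ bit 2 → (0xd6>>2)&0x3 = 0x1
flags:1 @ bit 1 → (0xd6>>1)&0x1 = 0x1
seq:1 @ bit 0 → (0xd6>>0)&0x1 = 0x0
type signed 3b, MSB=1: 5 - 8 = -3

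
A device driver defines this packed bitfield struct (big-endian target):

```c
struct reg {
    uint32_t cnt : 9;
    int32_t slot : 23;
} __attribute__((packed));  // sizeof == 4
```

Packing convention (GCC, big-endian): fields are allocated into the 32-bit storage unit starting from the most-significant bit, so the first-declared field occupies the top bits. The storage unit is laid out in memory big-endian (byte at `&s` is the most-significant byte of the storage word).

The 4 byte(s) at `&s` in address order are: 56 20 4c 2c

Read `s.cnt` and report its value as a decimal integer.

172

[0]=0x56 [1]=0x20 [2]=0x4c [3]=0x2c (big-endian) → word 0x56204c2c
cnt:9 @ bit 23 → (0x56204c2c>>23)&0x1ff = 0xac  ←
slot:23 @ bit 0 → (0x56204c2c>>0)&0x7fffff = 0x204c2c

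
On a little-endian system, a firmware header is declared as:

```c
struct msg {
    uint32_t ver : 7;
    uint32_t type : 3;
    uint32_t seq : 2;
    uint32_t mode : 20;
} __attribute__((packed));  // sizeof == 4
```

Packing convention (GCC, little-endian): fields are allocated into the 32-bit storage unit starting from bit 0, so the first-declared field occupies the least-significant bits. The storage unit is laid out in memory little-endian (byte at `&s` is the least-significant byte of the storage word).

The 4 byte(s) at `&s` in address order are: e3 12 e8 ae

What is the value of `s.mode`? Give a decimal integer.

[0]=0xe3 [1]=0x12 [2]=0xe8 [3]=0xae (little-endian) → word 0xaee812e3
ver [0+:7] = (word>>0) & 0x7f = 99
type [7+:3] = (word>>7) & 0x7 = 5
seq [10+:2] = (word>>10) & 0x3 = 0
mode [12+:20] = (word>>12) & 0xfffff = 716417  ←

716417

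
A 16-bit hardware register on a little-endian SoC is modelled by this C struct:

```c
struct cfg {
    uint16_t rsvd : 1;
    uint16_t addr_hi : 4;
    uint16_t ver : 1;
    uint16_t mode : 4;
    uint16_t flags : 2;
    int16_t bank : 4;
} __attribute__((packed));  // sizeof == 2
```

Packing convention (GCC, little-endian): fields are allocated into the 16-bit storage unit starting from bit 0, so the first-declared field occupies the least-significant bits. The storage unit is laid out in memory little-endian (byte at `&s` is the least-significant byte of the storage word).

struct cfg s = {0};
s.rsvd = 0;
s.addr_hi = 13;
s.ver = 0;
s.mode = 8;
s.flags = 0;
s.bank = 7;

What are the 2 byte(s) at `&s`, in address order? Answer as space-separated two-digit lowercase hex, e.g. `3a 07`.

1a 72

rsvd:1 = 0 → 0x0 << 0 → word 0x0000
addr_hi:4 = 13 → 0xd << 1 → word 0x001a
ver:1 = 0 → 0x0 << 5 → word 0x001a
mode:4 = 8 → 0x8 << 6 → word 0x021a
flags:2 = 0 → 0x0 << 10 → word 0x021a
bank:4 = 7 → 0x7 << 12 → word 0x721a
word = 0x721a → little-endian bytes:
  [0]=0x1a  [1]=0x72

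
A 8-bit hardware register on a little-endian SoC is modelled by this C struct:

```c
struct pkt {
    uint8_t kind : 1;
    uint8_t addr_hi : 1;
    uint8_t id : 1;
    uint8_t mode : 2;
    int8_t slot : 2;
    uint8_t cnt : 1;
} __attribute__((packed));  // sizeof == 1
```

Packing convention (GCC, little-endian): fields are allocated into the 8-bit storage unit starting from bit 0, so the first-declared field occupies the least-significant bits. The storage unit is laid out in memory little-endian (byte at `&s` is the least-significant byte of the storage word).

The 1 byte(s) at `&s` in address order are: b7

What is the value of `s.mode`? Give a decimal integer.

2

[0]=0xb7 (little-endian) → word 0xb7
kind [0+:1] = (word>>0) & 0x1 = 1
addr_hi [1+:1] = (word>>1) & 0x1 = 1
id [2+:1] = (word>>2) & 0x1 = 1
mode [3+:2] = (word>>3) & 0x3 = 2  ←
slot [5+:2] = (word>>5) & 0x3 = 1
cnt [7+:1] = (word>>7) & 0x1 = 1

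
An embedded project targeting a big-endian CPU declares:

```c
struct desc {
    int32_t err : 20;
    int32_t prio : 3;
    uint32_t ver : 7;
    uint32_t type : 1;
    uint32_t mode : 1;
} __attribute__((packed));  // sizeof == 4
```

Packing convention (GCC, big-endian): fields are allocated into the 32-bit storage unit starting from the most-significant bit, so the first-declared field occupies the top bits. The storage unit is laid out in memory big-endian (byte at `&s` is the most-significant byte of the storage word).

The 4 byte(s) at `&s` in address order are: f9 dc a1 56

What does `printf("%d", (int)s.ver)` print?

[0]=0xf9 [1]=0xdc [2]=0xa1 [3]=0x56 (big-endian) → word 0xf9dca156
err [12+:20] = (word>>12) & 0xfffff = 1023434
prio [9+:3] = (word>>9) & 0x7 = 0
ver [2+:7] = (word>>2) & 0x7f = 85  ←
type [1+:1] = (word>>1) & 0x1 = 1
mode [0+:1] = (word>>0) & 0x1 = 0

85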